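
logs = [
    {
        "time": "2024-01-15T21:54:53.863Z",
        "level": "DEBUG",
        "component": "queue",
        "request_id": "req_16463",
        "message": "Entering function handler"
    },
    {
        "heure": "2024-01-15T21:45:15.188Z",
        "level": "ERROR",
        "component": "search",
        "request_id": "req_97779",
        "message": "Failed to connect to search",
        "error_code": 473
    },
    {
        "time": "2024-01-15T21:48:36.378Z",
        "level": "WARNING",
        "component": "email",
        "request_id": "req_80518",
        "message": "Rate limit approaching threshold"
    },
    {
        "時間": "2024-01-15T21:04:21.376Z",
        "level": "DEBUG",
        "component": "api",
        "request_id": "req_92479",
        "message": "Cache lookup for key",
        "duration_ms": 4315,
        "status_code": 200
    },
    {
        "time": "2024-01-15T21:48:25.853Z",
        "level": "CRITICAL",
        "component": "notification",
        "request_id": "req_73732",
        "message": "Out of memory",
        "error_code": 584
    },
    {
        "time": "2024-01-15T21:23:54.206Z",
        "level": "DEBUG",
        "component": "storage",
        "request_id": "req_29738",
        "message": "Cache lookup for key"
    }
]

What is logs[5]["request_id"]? "req_29738"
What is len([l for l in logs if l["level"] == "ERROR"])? 1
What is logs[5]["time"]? "2024-01-15T21:23:54.206Z"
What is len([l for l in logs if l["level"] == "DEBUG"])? 3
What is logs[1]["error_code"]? 473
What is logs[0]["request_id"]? "req_16463"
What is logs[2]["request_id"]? "req_80518"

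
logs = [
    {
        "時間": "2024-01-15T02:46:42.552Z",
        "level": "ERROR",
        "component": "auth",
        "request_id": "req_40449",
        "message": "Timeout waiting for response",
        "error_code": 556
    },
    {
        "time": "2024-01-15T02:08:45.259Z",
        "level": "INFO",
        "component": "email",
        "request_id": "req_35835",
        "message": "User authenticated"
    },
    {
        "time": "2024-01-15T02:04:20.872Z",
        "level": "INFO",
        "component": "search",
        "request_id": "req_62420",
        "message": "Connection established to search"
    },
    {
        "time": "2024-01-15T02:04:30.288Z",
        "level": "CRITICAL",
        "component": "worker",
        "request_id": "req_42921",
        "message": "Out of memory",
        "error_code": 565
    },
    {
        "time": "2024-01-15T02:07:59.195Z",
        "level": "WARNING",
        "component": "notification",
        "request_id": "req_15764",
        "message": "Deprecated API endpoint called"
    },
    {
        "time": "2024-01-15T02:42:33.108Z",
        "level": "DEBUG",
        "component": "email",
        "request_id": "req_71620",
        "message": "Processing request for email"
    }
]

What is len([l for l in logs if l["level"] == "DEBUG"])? 1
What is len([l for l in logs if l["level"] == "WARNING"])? 1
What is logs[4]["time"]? "2024-01-15T02:07:59.195Z"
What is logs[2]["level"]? "INFO"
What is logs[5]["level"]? "DEBUG"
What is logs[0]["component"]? "auth"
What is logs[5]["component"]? "email"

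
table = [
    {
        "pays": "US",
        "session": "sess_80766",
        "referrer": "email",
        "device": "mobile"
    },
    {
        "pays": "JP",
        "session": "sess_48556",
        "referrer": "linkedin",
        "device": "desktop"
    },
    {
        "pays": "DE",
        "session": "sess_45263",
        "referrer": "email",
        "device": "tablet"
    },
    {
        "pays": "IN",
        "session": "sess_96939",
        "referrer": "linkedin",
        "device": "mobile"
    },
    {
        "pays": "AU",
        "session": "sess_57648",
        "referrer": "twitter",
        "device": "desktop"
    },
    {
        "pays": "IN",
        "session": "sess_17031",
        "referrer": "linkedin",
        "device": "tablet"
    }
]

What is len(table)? 6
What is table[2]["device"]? "tablet"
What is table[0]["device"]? "mobile"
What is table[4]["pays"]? "AU"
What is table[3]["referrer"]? "linkedin"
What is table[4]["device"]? "desktop"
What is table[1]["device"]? "desktop"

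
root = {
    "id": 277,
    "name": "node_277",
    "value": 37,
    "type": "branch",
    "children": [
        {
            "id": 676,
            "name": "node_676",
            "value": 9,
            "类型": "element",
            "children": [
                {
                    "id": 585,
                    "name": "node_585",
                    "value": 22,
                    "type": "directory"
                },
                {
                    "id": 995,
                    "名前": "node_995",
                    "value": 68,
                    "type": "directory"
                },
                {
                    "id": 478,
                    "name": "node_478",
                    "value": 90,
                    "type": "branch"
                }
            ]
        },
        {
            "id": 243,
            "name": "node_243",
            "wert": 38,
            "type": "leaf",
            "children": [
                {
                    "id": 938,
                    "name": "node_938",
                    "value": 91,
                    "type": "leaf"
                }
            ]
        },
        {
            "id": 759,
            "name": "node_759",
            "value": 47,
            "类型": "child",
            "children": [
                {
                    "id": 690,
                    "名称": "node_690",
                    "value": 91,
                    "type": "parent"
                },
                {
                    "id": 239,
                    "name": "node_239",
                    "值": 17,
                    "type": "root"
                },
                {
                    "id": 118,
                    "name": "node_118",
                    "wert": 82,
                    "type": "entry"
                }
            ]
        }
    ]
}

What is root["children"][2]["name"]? "node_759"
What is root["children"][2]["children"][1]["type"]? "root"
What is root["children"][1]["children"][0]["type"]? "leaf"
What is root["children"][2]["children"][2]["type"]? "entry"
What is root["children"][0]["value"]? 9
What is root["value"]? 37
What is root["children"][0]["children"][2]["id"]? 478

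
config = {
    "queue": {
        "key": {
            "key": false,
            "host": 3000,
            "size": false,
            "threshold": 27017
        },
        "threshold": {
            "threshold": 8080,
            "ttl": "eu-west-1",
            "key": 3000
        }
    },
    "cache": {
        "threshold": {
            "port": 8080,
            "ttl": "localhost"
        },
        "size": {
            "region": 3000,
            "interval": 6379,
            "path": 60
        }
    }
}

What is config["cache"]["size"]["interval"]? 6379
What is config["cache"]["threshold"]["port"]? 8080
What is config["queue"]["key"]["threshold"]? 27017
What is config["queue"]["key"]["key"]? False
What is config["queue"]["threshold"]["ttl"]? "eu-west-1"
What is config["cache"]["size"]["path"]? 60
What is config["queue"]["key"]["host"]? 3000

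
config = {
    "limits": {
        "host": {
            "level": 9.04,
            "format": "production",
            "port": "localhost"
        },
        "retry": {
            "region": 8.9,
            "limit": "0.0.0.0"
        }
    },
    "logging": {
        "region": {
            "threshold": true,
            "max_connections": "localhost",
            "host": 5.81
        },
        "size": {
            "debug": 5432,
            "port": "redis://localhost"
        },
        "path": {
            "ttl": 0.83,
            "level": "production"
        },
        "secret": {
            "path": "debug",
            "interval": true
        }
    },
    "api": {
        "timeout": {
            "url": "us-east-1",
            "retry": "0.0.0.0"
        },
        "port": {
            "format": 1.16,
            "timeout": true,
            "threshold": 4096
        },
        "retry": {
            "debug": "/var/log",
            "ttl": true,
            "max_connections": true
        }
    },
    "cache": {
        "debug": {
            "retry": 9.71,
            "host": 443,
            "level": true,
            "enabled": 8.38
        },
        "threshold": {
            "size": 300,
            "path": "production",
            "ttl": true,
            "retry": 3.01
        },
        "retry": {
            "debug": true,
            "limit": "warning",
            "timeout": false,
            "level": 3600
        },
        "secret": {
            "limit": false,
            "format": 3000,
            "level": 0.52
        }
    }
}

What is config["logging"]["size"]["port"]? "redis://localhost"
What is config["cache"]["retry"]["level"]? 3600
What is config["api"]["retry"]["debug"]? "/var/log"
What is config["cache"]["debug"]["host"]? 443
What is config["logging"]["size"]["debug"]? 5432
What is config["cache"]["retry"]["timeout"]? False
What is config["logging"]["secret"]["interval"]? True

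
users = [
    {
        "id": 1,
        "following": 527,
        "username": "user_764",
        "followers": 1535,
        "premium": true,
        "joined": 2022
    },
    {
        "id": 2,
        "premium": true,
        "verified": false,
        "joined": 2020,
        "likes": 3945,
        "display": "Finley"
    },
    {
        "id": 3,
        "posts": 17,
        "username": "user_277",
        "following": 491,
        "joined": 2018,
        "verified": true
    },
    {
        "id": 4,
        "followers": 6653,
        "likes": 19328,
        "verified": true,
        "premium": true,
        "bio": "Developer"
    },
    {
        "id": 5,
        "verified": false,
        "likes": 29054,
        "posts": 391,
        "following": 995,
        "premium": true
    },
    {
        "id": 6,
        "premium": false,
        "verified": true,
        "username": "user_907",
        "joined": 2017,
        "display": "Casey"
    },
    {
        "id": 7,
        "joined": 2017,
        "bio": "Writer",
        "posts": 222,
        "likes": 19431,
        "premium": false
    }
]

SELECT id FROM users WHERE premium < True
[6, 7]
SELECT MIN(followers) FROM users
1535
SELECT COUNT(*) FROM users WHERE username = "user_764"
1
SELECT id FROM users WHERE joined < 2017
[]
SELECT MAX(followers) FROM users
6653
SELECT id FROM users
[1, 2, 3, 4, 5, 6, 7]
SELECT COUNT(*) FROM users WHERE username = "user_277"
1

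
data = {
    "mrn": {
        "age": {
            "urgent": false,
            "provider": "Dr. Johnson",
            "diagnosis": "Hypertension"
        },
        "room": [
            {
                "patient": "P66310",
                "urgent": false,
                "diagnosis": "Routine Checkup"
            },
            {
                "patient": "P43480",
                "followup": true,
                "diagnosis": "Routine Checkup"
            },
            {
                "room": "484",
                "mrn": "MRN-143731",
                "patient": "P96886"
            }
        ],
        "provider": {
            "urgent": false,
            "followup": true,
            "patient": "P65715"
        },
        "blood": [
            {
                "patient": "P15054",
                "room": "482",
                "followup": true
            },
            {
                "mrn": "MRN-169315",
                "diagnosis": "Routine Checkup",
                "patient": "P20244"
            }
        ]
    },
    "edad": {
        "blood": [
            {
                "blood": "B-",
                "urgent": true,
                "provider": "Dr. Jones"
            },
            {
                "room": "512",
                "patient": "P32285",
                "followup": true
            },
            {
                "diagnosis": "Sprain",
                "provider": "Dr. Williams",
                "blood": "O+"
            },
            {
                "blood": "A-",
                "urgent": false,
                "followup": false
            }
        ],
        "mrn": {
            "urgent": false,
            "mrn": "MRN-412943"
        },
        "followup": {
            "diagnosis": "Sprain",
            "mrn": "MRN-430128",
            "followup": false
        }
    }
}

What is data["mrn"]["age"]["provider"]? "Dr. Johnson"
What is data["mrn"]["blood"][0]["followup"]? True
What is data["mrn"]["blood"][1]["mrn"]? "MRN-169315"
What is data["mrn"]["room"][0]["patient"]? "P66310"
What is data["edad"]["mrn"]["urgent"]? False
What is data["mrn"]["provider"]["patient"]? "P65715"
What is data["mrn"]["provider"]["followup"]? True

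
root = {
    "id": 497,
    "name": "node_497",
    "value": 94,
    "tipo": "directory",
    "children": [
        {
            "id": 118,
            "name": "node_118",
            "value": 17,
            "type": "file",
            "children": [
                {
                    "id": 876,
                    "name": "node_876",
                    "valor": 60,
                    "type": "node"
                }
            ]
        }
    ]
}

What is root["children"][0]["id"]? 118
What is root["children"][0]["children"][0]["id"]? 876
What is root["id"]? 497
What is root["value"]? 94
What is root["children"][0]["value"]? 17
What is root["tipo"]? "directory"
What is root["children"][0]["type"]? "file"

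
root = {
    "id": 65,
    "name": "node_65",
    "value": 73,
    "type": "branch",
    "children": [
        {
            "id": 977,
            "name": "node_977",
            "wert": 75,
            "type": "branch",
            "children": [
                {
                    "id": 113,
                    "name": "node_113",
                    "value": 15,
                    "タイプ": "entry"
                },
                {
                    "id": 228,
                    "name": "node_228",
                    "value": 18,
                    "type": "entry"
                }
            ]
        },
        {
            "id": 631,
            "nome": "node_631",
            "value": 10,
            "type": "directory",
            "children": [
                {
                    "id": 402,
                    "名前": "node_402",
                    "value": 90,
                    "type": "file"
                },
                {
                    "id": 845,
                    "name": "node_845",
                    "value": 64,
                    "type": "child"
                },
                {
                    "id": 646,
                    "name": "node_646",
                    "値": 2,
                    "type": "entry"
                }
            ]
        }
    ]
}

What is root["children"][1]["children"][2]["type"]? "entry"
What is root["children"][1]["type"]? "directory"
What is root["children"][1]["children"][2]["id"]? 646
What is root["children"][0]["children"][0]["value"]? 15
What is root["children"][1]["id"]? 631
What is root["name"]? "node_65"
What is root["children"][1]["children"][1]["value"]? 64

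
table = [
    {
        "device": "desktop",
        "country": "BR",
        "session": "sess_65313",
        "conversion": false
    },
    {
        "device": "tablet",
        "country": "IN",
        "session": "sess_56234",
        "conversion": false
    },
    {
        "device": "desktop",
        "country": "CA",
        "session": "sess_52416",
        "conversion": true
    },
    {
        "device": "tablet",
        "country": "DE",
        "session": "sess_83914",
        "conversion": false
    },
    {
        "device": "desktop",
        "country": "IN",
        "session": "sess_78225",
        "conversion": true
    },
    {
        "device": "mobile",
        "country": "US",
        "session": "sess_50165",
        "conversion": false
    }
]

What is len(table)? 6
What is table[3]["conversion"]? False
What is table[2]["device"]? "desktop"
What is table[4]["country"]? "IN"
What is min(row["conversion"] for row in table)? False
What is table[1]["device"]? "tablet"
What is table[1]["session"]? "sess_56234"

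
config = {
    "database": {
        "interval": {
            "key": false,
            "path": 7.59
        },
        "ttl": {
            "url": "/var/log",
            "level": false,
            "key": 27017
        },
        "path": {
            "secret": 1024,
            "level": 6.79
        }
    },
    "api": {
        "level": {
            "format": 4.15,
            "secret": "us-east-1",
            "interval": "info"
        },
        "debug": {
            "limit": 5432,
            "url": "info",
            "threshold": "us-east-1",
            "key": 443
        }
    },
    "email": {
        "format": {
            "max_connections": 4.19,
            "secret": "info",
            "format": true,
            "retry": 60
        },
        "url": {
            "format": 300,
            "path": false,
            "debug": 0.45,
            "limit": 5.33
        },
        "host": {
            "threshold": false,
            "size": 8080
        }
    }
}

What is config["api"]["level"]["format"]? 4.15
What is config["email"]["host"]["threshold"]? False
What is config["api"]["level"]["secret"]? "us-east-1"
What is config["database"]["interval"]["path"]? 7.59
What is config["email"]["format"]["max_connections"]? 4.19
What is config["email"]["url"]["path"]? False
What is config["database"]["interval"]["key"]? False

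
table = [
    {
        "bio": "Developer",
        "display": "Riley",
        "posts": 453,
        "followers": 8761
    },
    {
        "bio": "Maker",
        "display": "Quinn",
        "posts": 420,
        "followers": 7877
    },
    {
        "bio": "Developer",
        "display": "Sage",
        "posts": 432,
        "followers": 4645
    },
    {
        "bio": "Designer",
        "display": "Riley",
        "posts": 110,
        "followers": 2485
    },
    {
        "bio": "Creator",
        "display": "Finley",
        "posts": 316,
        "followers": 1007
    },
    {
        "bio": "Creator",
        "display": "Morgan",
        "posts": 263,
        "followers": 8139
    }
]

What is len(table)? 6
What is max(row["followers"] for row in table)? 8761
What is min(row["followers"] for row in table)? 1007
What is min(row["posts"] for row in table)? 110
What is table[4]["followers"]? 1007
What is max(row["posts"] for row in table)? 453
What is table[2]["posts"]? 432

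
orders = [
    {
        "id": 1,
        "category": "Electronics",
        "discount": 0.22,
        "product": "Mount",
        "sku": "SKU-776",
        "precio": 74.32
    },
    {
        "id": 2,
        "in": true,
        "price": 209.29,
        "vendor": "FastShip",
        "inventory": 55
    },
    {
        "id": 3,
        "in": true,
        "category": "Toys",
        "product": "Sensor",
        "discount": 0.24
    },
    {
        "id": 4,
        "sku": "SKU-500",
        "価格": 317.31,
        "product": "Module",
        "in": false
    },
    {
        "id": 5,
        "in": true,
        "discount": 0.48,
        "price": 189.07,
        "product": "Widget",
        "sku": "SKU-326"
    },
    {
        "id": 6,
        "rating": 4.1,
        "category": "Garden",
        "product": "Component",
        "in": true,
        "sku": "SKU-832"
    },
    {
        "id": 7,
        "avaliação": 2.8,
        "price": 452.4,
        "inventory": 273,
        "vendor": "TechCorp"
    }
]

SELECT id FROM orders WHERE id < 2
[1]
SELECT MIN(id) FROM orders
1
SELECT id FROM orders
[1, 2, 3, 4, 5, 6, 7]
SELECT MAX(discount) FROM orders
0.48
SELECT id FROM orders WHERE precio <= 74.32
[1]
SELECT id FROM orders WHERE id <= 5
[1, 2, 3, 4, 5]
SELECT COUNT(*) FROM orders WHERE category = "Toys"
1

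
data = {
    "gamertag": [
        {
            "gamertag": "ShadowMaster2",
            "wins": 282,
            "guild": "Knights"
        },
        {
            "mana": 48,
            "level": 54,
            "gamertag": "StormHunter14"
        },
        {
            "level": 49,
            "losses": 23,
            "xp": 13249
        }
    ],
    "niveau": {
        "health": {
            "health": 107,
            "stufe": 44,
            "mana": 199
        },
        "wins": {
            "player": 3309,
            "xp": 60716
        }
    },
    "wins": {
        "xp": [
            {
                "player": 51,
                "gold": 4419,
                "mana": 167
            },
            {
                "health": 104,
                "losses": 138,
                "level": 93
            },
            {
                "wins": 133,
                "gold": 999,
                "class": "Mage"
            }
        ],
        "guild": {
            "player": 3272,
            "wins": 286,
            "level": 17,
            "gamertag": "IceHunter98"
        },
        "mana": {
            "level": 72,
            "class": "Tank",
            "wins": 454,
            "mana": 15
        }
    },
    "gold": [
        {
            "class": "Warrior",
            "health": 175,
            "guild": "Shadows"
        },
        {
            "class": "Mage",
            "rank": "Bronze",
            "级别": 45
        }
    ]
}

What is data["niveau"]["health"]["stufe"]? 44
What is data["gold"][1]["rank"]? "Bronze"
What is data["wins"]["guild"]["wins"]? 286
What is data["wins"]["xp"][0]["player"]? 51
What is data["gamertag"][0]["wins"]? 282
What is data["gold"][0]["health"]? 175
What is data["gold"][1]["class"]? "Mage"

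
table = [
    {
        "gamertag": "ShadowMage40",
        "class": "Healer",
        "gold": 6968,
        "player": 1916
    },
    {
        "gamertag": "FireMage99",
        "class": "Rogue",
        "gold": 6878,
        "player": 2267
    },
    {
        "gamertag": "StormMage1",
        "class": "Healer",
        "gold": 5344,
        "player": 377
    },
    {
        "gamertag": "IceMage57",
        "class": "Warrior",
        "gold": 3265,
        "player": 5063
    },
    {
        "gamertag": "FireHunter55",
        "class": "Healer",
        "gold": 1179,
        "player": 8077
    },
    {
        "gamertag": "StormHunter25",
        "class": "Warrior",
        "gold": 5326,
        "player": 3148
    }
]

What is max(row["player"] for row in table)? 8077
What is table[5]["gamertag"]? "StormHunter25"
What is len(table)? 6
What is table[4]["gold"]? 1179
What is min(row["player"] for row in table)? 377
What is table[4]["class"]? "Healer"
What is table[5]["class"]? "Warrior"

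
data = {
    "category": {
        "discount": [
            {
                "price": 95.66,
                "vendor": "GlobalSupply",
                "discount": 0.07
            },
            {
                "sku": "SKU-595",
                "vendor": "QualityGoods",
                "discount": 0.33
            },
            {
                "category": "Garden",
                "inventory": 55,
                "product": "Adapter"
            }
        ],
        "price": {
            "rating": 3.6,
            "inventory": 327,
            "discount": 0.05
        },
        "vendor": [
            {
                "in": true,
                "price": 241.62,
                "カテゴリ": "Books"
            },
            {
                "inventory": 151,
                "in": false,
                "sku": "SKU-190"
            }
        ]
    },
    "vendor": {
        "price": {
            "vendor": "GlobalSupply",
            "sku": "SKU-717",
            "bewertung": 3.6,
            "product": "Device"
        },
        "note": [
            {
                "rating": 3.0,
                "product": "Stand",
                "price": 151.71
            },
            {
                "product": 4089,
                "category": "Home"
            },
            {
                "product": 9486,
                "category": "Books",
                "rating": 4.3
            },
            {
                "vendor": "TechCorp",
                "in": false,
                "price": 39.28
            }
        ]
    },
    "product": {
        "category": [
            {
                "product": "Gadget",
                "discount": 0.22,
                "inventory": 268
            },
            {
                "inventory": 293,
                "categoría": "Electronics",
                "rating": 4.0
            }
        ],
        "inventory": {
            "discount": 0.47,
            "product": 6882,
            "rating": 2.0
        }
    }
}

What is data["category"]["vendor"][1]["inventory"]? 151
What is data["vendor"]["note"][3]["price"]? 39.28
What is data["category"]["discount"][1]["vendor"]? "QualityGoods"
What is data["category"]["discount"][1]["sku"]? "SKU-595"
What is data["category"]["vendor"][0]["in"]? True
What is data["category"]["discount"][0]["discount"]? 0.07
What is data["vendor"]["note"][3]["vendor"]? "TechCorp"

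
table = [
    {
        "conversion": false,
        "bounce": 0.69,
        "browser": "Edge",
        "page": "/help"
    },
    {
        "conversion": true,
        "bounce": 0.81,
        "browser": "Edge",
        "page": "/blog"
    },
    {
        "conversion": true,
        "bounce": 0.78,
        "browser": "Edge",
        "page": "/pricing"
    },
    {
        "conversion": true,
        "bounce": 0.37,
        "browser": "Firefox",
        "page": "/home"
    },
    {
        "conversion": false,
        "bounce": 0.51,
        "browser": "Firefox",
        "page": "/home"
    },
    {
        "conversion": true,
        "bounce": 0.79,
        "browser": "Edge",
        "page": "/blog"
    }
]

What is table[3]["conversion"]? True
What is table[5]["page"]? "/blog"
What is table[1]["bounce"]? 0.81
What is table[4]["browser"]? "Firefox"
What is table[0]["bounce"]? 0.69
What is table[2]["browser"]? "Edge"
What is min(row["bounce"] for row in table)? 0.37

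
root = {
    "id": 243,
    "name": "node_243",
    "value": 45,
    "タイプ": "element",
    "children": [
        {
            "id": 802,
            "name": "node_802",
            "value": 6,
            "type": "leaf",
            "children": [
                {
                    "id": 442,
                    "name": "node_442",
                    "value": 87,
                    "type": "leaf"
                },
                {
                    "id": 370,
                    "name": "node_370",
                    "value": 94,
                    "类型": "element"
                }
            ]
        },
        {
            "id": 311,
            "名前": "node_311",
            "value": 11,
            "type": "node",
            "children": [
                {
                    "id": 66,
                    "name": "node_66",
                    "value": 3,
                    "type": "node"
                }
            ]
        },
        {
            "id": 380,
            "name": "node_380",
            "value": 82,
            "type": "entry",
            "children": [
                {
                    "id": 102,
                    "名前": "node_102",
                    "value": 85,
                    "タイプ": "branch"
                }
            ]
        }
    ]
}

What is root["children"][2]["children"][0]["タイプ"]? "branch"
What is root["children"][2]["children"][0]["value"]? 85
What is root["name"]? "node_243"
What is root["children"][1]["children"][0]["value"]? 3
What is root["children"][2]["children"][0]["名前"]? "node_102"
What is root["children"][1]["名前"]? "node_311"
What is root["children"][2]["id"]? 380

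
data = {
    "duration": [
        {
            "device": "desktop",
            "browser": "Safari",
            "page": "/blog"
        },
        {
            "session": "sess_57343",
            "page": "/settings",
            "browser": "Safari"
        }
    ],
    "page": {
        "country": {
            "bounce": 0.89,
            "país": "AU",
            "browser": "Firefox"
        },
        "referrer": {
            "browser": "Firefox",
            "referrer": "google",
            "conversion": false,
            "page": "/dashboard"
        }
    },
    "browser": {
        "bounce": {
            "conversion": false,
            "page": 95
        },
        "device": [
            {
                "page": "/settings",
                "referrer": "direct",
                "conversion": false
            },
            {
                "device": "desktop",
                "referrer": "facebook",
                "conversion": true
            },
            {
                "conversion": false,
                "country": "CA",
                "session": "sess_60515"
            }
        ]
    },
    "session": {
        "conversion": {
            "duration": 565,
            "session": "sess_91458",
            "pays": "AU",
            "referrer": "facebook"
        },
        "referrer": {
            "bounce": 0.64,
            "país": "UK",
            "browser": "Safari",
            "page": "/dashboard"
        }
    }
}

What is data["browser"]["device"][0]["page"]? "/settings"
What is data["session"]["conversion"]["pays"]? "AU"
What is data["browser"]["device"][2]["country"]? "CA"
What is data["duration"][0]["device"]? "desktop"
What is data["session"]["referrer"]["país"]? "UK"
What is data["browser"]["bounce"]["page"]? 95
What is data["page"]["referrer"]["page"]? "/dashboard"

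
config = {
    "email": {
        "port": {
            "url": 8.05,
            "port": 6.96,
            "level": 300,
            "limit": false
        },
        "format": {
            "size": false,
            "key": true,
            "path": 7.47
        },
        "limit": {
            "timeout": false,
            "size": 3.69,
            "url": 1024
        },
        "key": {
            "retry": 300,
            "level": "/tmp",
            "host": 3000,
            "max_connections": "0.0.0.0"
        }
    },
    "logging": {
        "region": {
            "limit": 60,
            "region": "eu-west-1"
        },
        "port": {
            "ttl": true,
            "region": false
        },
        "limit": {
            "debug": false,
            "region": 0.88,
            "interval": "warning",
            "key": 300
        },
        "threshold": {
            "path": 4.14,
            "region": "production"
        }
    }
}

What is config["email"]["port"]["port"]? 6.96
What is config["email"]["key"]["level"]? "/tmp"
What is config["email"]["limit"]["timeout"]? False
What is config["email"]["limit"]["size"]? 3.69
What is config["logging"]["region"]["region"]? "eu-west-1"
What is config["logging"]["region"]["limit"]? 60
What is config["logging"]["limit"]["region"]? 0.88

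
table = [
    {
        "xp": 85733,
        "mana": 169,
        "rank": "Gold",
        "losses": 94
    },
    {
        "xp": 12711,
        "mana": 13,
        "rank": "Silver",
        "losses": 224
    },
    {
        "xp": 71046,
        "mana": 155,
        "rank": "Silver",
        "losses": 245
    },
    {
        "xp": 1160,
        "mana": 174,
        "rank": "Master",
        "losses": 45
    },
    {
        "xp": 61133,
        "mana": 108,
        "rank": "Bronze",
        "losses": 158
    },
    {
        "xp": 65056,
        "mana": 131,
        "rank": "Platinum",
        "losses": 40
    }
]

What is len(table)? 6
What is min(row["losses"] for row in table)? 40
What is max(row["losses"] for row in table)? 245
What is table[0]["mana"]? 169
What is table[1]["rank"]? "Silver"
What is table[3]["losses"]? 45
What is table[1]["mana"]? 13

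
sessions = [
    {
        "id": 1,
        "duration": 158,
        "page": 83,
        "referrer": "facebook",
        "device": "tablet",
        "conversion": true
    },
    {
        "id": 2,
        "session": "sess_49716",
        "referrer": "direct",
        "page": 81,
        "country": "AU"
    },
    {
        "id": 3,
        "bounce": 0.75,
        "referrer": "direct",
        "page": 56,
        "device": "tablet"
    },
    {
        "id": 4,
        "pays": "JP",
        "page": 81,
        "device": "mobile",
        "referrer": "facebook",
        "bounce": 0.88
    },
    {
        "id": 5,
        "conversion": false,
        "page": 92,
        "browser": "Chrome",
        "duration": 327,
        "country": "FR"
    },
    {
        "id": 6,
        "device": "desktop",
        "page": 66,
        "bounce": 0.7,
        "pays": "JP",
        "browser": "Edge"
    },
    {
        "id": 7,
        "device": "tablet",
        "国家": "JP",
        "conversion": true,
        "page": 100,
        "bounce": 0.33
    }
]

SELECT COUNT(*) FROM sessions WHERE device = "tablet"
3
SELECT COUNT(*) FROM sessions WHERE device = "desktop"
1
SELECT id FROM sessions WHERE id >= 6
[6, 7]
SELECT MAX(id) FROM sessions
7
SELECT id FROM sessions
[1, 2, 3, 4, 5, 6, 7]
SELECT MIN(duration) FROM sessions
158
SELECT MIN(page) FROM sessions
56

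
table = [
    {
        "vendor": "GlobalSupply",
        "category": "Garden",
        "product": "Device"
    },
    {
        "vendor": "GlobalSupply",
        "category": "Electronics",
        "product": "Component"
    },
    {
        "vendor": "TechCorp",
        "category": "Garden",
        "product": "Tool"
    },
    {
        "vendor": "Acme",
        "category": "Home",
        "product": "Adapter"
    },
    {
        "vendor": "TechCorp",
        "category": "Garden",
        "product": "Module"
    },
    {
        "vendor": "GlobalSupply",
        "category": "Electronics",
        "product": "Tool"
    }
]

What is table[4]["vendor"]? "TechCorp"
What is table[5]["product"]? "Tool"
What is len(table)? 6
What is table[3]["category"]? "Home"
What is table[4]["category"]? "Garden"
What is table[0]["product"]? "Device"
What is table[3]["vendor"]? "Acme"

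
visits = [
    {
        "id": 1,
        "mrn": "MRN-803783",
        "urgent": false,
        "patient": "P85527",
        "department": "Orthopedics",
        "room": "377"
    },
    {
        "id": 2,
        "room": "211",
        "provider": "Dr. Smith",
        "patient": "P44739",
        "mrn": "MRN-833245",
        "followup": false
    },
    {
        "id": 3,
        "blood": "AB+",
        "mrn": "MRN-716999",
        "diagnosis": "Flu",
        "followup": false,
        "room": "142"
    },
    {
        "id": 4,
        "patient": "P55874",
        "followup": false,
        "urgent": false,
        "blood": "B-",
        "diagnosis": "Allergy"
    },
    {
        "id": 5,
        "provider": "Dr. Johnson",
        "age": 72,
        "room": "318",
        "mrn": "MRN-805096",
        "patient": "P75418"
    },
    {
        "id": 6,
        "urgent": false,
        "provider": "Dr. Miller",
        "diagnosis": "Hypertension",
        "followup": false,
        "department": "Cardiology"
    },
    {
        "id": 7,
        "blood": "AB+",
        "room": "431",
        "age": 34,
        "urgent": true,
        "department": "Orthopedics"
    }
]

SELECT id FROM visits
[1, 2, 3, 4, 5, 6, 7]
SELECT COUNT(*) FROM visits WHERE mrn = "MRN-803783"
1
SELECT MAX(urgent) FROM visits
True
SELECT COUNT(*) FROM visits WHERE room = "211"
1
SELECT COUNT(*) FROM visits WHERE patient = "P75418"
1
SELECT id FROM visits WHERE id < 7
[1, 2, 3, 4, 5, 6]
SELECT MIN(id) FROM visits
1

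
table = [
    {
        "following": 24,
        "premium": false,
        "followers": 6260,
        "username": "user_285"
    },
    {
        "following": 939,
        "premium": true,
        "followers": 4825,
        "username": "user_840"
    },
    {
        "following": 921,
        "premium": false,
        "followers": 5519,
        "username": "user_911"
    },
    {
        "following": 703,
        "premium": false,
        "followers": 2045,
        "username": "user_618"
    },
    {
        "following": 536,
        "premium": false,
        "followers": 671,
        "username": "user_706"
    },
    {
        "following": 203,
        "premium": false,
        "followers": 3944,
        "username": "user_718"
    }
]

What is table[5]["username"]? "user_718"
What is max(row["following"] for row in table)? 939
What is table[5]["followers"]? 3944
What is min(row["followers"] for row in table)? 671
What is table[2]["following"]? 921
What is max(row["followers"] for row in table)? 6260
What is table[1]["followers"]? 4825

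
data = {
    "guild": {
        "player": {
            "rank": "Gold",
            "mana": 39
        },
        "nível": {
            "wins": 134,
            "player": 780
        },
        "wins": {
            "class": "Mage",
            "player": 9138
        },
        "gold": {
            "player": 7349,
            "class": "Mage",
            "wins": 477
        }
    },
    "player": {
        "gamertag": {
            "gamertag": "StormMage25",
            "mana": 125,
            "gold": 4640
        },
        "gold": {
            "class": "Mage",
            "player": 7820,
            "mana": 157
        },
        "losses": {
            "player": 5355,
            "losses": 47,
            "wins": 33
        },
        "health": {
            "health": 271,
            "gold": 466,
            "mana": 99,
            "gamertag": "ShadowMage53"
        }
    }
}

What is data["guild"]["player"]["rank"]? "Gold"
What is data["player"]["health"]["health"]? 271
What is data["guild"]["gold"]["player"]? 7349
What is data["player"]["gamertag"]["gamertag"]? "StormMage25"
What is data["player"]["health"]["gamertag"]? "ShadowMage53"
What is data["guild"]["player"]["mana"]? 39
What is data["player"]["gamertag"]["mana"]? 125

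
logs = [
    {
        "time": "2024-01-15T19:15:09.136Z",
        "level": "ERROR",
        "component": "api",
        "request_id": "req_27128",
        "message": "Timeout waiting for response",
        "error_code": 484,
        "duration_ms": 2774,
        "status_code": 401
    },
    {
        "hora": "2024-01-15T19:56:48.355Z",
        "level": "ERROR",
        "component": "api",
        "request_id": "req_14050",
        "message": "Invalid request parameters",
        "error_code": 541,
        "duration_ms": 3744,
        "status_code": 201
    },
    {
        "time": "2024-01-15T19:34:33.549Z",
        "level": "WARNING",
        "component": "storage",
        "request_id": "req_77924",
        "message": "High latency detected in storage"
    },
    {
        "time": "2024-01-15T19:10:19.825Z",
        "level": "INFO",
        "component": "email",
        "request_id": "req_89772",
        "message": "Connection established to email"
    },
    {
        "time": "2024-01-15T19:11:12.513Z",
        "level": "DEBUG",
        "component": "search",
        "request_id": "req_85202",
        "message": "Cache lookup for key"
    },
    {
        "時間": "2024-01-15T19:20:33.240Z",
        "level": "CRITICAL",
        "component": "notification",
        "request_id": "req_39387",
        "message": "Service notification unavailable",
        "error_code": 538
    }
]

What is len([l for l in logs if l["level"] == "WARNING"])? 1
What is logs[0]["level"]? "ERROR"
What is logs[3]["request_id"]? "req_89772"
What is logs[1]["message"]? "Invalid request parameters"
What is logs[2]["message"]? "High latency detected in storage"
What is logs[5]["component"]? "notification"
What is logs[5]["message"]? "Service notification unavailable"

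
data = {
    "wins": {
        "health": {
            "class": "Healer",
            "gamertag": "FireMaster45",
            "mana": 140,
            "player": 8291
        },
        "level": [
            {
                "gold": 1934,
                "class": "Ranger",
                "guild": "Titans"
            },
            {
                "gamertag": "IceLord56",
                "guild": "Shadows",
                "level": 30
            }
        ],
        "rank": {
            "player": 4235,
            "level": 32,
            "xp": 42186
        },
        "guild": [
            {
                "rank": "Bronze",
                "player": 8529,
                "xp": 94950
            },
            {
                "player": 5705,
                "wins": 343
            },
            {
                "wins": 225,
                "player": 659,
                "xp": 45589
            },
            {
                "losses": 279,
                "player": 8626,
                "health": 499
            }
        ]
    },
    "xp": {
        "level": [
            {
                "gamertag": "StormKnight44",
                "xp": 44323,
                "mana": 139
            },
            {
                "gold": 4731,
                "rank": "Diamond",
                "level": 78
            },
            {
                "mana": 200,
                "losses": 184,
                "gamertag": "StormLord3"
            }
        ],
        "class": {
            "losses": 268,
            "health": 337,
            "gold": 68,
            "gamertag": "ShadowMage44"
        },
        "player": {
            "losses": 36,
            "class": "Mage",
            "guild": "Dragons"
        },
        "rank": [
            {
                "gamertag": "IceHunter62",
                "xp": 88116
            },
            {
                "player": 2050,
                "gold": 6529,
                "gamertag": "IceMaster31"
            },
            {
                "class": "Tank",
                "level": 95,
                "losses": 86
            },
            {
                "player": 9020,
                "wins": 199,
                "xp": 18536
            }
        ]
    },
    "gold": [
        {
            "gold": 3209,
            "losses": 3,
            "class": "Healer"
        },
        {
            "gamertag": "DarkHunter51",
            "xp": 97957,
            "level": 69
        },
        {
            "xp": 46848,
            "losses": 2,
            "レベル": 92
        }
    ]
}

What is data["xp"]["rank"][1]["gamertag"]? "IceMaster31"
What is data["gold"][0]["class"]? "Healer"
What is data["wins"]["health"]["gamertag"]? "FireMaster45"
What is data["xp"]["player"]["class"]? "Mage"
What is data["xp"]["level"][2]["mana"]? 200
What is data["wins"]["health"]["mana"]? 140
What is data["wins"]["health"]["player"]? 8291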